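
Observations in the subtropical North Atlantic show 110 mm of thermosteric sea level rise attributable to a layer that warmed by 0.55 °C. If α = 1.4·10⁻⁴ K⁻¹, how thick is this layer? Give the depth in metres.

H = Δh/(αΔT) = 0.11 / (1.4×10⁻⁴ × 0.55) ≈ 1429 m

H ≈ 1400 m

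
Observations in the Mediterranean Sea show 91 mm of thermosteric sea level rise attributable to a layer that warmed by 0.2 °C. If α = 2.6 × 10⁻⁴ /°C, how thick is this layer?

H = Δh/(αΔT) = 0.091 / (2.6×10⁻⁴ × 0.2) = 1750 m

H ≈ 1750 m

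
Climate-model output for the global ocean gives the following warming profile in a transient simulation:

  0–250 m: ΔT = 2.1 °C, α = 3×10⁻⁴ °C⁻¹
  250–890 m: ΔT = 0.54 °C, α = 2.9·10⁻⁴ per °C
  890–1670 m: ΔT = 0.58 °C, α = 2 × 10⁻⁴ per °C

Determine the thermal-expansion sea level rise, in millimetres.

about 348 mm

0–250 m: 2.1 × 250 × 3×10⁻⁴ = 0.15750 m
250–890 m: 0.54 × 2.9×10⁻⁴ × 640 = 0.100224 m
2×10⁻⁴ × 780 × 0.58 = 0.09048 m
Δh = 0.15750 + 0.100224 + 0.09048 = 0.348204 m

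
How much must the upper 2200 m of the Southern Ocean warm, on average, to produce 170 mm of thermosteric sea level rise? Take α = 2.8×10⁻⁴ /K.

ΔT ≈ 0.276 K

ΔT = Δh/(αH) = 0.17 / (2.8×10⁻⁴ × 2200) ≈ 0.2760 K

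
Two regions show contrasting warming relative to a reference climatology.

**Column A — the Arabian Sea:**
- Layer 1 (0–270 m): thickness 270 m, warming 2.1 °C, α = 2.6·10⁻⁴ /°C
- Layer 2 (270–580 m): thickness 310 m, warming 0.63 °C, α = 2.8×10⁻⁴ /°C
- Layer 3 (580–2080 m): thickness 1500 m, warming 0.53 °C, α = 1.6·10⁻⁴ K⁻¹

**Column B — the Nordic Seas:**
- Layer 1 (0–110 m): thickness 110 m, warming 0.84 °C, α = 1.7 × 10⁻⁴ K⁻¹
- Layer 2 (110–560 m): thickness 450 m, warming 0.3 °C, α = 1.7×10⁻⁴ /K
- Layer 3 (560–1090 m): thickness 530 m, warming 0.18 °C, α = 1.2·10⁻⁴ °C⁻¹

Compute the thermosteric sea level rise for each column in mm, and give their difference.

Δh_A ≈ 329 mm, Δh_B ≈ 50.1 mm; difference ≈ 279 mm

A 270 × 2.6×10⁻⁴ × 2.1 = 0.14742 m
A 0.63 × 2.8×10⁻⁴ × 310 = 0.054684 m
A 580–2080 m: 0.53 × 1500 × 1.6×10⁻⁴ = 0.12720 m
A total: 0.329304 m
B Layer 1: 110 × 0.84 × 1.7×10⁻⁴ = 0.015708 m
B Layer 2: 0.3 × 450 × 1.7×10⁻⁴ = 0.02295 m
B Layer 3: 530 × 0.18 × 1.2×10⁻⁴ = 0.011448 m
B total: 0.050106 m
Difference: 0.329304 − 0.050106 = 0.279198 m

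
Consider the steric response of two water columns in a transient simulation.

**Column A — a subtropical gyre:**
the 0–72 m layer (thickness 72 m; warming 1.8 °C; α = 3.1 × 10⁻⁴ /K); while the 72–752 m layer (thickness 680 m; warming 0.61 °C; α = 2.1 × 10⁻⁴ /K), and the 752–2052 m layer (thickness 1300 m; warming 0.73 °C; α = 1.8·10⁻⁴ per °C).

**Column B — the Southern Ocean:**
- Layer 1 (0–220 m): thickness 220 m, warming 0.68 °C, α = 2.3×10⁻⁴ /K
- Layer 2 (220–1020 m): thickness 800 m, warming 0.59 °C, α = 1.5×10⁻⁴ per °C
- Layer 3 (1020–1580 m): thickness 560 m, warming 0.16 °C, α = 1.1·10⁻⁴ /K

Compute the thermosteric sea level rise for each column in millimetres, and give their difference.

Δh_A ≈ 300 mm, Δh_B ≈ 120 mm; difference ≈ 180 mm

A 0–72 m: 1.8 × 72 × 3.1×10⁻⁴ = 0.040176 m
A Layer 2: 2.1×10⁻⁴ × 680 × 0.61 = 0.087108 m
A Layer 3: 0.73 × 1.8×10⁻⁴ × 1300 = 0.17082 m
A total: 0.298104 m
B Layer 1: 220 × 2.3×10⁻⁴ × 0.68 = 0.034408 m
B Layer 2: 800 × 1.5×10⁻⁴ × 0.59 = 0.07080 m
B 1020–1580 m: 560 × 0.16 × 1.1×10⁻⁴ = 0.009856 m
B total: 0.115064 m
Difference: 0.298104 − 0.115064 = 0.18304 m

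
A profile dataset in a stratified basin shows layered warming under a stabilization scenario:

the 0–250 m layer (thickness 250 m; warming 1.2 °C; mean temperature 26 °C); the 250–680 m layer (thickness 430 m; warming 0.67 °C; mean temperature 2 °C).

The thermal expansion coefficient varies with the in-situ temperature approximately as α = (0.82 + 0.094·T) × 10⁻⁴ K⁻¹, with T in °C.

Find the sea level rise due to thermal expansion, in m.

0.127 m

Layer 1: α = (0.82 + 0.094×26)×10⁻⁴ = 3.264×10⁻⁴ K⁻¹
Layer 2: α = (0.82 + 0.094×2)×10⁻⁴ = 1.008×10⁻⁴ K⁻¹
0–250 m: 1.2 × 250 × 3.264×10⁻⁴ = 0.09792 m
430 × 0.67 × 1.008×10⁻⁴ = 0.02904048 m
Δh = 0.09792 + 0.02904048 = 0.12696048 m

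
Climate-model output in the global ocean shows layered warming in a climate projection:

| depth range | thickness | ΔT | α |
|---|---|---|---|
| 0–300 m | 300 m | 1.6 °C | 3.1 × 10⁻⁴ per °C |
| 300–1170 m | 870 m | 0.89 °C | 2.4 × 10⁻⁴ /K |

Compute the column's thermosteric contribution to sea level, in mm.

0–300 m: 1.6 × 300 × 3.1×10⁻⁴ = 0.14880 m
Layer 2: 0.89 × 870 × 2.4×10⁻⁴ = 0.185832 m
Δh = 0.14880 + 0.185832 = 0.334632 m ≈ 330 mm

about 330 mm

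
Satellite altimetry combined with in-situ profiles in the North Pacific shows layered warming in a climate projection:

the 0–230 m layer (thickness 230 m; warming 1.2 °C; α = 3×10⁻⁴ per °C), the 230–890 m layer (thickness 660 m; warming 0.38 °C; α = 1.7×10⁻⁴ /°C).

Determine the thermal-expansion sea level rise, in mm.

125 mm of thermosteric rise

0–230 m: 230 × 1.2 × 3×10⁻⁴ = 0.08280 m
Layer 2: 0.38 × 1.7×10⁻⁴ × 660 = 0.042636 m
Δh = 0.08280 + 0.042636 = 0.125436 m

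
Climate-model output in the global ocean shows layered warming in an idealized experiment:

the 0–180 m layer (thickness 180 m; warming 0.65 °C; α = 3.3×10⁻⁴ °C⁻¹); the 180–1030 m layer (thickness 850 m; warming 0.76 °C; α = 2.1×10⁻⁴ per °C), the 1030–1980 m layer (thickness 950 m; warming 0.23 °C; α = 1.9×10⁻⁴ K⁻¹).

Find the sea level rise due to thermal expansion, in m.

about 0.22 m

Layer 1: 0.65 × 180 × 3.3×10⁻⁴ = 0.03861 m
Layer 2: 0.76 × 2.1×10⁻⁴ × 850 = 0.13566 m
Layer 3: 0.23 × 1.9×10⁻⁴ × 950 = 0.041515 m
Δh = 0.03861 + 0.13566 + 0.041515 = 0.215785 m ≈ 0.22 m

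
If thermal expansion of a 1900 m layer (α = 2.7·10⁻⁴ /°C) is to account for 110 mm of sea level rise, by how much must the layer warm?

ΔT ≈ 0.214 °C

ΔT = Δh/(αH) = 0.11 / (2.7×10⁻⁴ × 1900) ≈ 0.2144 °C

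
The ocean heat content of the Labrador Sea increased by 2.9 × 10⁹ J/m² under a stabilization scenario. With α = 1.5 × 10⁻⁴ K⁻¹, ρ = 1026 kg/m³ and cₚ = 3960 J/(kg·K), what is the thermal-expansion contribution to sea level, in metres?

0.11 m of thermosteric rise

Δh = αQ/(ρcₚ) = 1.5×10⁻⁴ × 2.9×10⁹ / (1026 × 3960) ≈ 0.10706 m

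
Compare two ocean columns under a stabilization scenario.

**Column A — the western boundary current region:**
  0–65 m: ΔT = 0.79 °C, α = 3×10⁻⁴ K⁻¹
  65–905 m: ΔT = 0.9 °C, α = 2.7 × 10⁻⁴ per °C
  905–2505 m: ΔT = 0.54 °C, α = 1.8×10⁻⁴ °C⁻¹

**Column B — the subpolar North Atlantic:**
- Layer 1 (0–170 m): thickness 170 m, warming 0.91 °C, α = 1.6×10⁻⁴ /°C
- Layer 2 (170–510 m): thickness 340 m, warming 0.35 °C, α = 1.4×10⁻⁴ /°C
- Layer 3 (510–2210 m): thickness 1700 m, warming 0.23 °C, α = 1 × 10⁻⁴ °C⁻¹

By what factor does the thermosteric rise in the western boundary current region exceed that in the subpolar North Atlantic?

A 0–65 m: 3×10⁻⁴ × 65 × 0.79 = 0.015405 m
A Layer 2: 840 × 0.9 × 2.7×10⁻⁴ = 0.20412 m
A 1.8×10⁻⁴ × 0.54 × 1600 = 0.15552 m
A total: 0.375045 m
B 0–170 m: 1.6×10⁻⁴ × 170 × 0.91 = 0.024752 m
B 1.4×10⁻⁴ × 340 × 0.35 = 0.01666 m
B 1700 × 1×10⁻⁴ × 0.23 = 0.03910 m
B total: 0.080512 m
Ratio: 0.375045 / 0.080512 ≈ 4.658

≈ 4.66×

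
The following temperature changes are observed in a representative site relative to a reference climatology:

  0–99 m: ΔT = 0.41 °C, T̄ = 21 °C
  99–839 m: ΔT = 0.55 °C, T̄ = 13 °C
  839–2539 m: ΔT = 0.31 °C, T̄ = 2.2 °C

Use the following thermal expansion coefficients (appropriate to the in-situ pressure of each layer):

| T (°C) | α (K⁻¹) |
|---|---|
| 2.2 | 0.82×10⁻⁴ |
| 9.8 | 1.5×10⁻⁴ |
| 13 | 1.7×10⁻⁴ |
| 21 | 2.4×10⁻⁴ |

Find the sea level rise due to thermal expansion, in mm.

Layer 1 at 21 °C → α = 2.4×10⁻⁴ K⁻¹
Layer 2 at 13 °C → α = 1.7×10⁻⁴ K⁻¹
Layer 3 at 2.2 °C → α = 0.82×10⁻⁴ K⁻¹
Layer 1: 2.4×10⁻⁴ × 99 × 0.41 = 0.0097416 m
Layer 2: 1.7×10⁻⁴ × 740 × 0.55 = 0.06919 m
Layer 3: 0.31 × 1700 × 0.82×10⁻⁴ = 0.043214 m
Δh = 0.0097416 + 0.06919 + 0.043214 = 0.1221456 m

Δh = 122 mm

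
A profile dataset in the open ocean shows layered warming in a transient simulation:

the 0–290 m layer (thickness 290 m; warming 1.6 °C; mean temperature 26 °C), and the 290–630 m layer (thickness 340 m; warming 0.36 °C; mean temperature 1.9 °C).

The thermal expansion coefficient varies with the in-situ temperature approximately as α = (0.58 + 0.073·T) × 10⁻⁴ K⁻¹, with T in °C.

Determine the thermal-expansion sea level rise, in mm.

about 124 mm

Layer 1: α = (0.58 + 0.073×26)×10⁻⁴ = 2.478×10⁻⁴ K⁻¹
Layer 2: α = (0.58 + 0.073×1.9)×10⁻⁴ = 0.7187×10⁻⁴ K⁻¹
290 × 2.478×10⁻⁴ × 1.6 = 0.1149792 m
Layer 2: 0.36 × 340 × 0.7187×10⁻⁴ = 0.008796888 m
Δh = 0.1149792 + 0.008796888 = 0.123776088 m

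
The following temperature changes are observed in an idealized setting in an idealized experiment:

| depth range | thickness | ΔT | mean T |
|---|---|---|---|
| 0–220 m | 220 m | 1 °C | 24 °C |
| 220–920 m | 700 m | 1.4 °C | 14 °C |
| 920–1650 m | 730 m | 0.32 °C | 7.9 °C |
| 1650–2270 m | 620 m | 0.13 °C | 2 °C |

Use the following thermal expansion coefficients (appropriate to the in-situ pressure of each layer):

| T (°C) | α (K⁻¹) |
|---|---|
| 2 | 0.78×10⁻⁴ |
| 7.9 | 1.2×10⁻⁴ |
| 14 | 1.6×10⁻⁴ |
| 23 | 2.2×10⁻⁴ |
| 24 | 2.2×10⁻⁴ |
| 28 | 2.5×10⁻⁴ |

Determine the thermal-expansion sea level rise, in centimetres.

Δh ≈ 24.0 cm

Layer 1 at 24 °C → α = 2.2×10⁻⁴ K⁻¹
Layer 2 at 14 °C → α = 1.6×10⁻⁴ K⁻¹
Layer 3 at 7.9 °C → α = 1.2×10⁻⁴ K⁻¹
Layer 4 at 2 °C → α = 0.78×10⁻⁴ K⁻¹
0–220 m: 2.2×10⁻⁴ × 220 × 1 = 0.04840 m
700 × 1.4 × 1.6×10⁻⁴ = 0.15680 m
1.2×10⁻⁴ × 0.32 × 730 = 0.028032 m
1650–2270 m: 0.13 × 620 × 0.78×10⁻⁴ = 0.0062868 m
Δh = 0.04840 + 0.15680 + 0.028032 + 0.0062868 = 0.2395188 m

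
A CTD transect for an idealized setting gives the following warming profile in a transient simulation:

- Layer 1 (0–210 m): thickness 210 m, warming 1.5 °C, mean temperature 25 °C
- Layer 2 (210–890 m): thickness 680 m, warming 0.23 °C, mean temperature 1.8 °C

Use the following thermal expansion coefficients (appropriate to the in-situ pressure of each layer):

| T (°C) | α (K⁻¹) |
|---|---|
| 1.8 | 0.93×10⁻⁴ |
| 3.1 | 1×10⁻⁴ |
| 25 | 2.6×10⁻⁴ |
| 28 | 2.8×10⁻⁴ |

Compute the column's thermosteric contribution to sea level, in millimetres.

Layer 1 at 25 °C → α = 2.6×10⁻⁴ K⁻¹
Layer 2 at 1.8 °C → α = 0.93×10⁻⁴ K⁻¹
0–210 m: 2.6×10⁻⁴ × 1.5 × 210 = 0.08190 m
Layer 2: 680 × 0.93×10⁻⁴ × 0.23 = 0.0145452 m
Δh = 0.08190 + 0.0145452 = 0.0964452 m ≈ 96.4 mm

Δh ≈ 96.4 mm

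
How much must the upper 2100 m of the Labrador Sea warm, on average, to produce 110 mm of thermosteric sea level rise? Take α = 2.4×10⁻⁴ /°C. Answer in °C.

about 0.22 °C

ΔT = Δh/(αH) = 0.11 / (2.4×10⁻⁴ × 2100) ≈ 0.2183 °C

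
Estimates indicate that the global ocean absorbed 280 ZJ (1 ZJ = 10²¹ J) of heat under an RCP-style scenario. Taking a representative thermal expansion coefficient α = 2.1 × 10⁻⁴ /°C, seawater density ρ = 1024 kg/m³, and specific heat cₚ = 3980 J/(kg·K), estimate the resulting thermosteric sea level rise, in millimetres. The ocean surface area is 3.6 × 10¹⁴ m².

Per unit area: Q = 280×10²¹ / (3.6×10¹⁴) ≈ 7.778×10⁸ J/m²
Δh = αQ/(ρcₚ) = 2.1×10⁻⁴ × 7.778×10⁸ / (1024 × 3980) ≈ 0.040078 m

40.1 mm of thermosteric rise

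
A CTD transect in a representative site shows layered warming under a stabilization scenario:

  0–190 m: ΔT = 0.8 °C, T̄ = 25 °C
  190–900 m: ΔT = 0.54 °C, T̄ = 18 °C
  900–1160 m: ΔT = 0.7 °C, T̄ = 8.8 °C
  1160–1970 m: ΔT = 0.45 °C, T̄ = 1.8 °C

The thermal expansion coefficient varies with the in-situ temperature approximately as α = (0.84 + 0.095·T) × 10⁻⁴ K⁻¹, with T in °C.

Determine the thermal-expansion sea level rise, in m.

0.21 m of thermosteric rise

Layer 1: α = (0.84 + 0.095×25)×10⁻⁴ = 3.215×10⁻⁴ K⁻¹
Layer 2: α = (0.84 + 0.095×18)×10⁻⁴ = 2.55×10⁻⁴ K⁻¹
Layer 3: α = (0.84 + 0.095×8.8)×10⁻⁴ = 1.676×10⁻⁴ K⁻¹
Layer 4: α = (0.84 + 0.095×1.8)×10⁻⁴ = 1.011×10⁻⁴ K⁻¹
0–190 m: 0.8 × 190 × 3.215×10⁻⁴ = 0.048868 m
Layer 2: 2.55×10⁻⁴ × 710 × 0.54 = 0.097767 m
Layer 3: 0.7 × 260 × 1.676×10⁻⁴ = 0.0305032 m
Layer 4: 0.45 × 1.011×10⁻⁴ × 810 = 0.03685095 m
Δh = 0.048868 + 0.097767 + 0.0305032 + 0.03685095 = 0.21398915 m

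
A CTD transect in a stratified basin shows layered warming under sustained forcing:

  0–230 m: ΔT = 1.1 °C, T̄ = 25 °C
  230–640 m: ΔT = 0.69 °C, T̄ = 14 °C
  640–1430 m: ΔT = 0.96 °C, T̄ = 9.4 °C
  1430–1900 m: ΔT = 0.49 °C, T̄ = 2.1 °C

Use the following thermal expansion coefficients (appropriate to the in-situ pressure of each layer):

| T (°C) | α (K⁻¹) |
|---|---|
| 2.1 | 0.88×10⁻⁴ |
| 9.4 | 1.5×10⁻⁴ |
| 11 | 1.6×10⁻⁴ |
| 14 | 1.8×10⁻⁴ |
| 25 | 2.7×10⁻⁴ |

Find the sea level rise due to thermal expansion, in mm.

Layer 1 at 25 °C → α = 2.7×10⁻⁴ K⁻¹
Layer 2 at 14 °C → α = 1.8×10⁻⁴ K⁻¹
Layer 3 at 9.4 °C → α = 1.5×10⁻⁴ K⁻¹
Layer 4 at 2.1 °C → α = 0.88×10⁻⁴ K⁻¹
Layer 1: 230 × 2.7×10⁻⁴ × 1.1 = 0.06831 m
1.8×10⁻⁴ × 0.69 × 410 = 0.050922 m
0.96 × 790 × 1.5×10⁻⁴ = 0.11376 m
1430–1900 m: 0.88×10⁻⁴ × 470 × 0.49 = 0.0202664 m
Δh = 0.06831 + 0.050922 + 0.11376 + 0.0202664 = 0.2532584 m

Δh = 253 mm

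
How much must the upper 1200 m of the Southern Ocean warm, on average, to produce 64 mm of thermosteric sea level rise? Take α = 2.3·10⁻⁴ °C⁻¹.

about 0.23 °C

ΔT = Δh/(αH) = 0.064 / (2.3×10⁻⁴ × 1200) ≈ 0.2319 °C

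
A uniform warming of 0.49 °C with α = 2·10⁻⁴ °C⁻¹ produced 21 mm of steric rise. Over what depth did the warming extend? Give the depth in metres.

H = Δh/(αΔT) = 0.021 / (2×10⁻⁴ × 0.49) ≈ 214.3 m

210 m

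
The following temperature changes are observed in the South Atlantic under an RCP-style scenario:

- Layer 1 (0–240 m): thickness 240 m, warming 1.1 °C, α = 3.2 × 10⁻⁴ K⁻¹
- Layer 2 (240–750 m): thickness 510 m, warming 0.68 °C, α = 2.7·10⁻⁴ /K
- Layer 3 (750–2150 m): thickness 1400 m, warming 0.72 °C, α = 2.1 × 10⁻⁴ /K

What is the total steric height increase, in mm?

240 × 3.2×10⁻⁴ × 1.1 = 0.08448 m
Layer 2: 2.7×10⁻⁴ × 510 × 0.68 = 0.093636 m
750–2150 m: 1400 × 2.1×10⁻⁴ × 0.72 = 0.21168 m
Δh = 0.08448 + 0.093636 + 0.21168 = 0.389796 m ≈ 390 mm

390 mm of thermosteric rise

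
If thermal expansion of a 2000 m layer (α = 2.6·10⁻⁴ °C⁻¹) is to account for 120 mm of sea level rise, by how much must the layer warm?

about 0.23 K

ΔT = Δh/(αH) = 0.12 / (2.6×10⁻⁴ × 2000) ≈ 0.2308 K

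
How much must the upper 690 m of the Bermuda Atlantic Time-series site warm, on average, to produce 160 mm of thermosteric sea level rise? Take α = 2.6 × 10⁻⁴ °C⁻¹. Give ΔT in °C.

ΔT = Δh/(αH) = 0.16 / (2.6×10⁻⁴ × 690) ≈ 0.8919 °C

0.892 °C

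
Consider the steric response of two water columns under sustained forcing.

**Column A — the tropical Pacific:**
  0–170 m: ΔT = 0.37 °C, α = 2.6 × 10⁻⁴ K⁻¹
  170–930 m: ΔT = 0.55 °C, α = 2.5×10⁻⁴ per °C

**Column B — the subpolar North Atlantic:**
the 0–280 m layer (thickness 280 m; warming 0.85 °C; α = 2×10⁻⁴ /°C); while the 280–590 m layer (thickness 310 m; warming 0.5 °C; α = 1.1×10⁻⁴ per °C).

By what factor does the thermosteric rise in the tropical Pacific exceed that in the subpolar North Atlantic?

a factor of 1.87

A Layer 1: 0.37 × 2.6×10⁻⁴ × 170 = 0.016354 m
A 170–930 m: 760 × 0.55 × 2.5×10⁻⁴ = 0.10450 m
A total: 0.120854 m
B Layer 1: 280 × 0.85 × 2×10⁻⁴ = 0.04760 m
B 310 × 1.1×10⁻⁴ × 0.5 = 0.01705 m
B total: 0.06465 m
Ratio: 0.120854 / 0.06465 ≈ 1.869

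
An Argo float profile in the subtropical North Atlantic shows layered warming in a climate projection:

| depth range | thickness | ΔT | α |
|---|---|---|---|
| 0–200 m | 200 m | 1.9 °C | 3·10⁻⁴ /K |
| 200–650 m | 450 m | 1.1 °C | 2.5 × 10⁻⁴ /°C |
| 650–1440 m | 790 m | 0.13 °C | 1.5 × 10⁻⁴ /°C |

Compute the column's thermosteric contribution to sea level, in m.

Layer 1: 1.9 × 3×10⁻⁴ × 200 = 0.11400 m
200–650 m: 2.5×10⁻⁴ × 1.1 × 450 = 0.12375 m
1.5×10⁻⁴ × 790 × 0.13 = 0.015405 m
Δh = 0.11400 + 0.12375 + 0.015405 = 0.253155 m

Δh = 0.25 m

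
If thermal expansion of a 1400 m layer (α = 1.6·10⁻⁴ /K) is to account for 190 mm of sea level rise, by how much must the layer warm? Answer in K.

ΔT = Δh/(αH) = 0.19 / (1.6×10⁻⁴ × 1400) ≈ 0.8482 K

0.848 K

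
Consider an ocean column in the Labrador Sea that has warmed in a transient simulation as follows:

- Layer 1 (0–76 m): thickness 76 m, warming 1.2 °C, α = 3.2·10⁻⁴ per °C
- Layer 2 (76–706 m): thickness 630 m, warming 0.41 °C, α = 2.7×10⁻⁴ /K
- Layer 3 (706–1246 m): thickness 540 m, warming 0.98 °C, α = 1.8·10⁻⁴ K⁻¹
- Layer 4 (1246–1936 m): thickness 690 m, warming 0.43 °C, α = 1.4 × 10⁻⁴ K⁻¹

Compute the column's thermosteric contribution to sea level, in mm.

0–76 m: 3.2×10⁻⁴ × 76 × 1.2 = 0.029184 m
2.7×10⁻⁴ × 0.41 × 630 = 0.069741 m
1.8×10⁻⁴ × 0.98 × 540 = 0.095256 m
Layer 4: 1.4×10⁻⁴ × 0.43 × 690 = 0.041538 m
Δh = 0.029184 + 0.069741 + 0.095256 + 0.041538 = 0.235719 m ≈ 236 mm

236 mm of thermosteric rise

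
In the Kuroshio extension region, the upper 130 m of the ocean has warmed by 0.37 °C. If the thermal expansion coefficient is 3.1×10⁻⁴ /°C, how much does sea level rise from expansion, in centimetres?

1.49 cm

Δh = αΔT·H = 3.1×10⁻⁴ × 0.37 × 130 = 0.014911 m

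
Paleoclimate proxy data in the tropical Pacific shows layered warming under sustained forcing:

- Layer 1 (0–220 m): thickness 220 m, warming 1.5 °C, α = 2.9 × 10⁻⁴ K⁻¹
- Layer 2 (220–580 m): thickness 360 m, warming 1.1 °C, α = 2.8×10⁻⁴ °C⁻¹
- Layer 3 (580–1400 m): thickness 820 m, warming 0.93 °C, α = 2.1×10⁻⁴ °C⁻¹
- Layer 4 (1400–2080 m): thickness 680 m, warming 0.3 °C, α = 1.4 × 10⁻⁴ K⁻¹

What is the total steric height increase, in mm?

Layer 1: 2.9×10⁻⁴ × 1.5 × 220 = 0.09570 m
220–580 m: 2.8×10⁻⁴ × 360 × 1.1 = 0.11088 m
Layer 3: 2.1×10⁻⁴ × 0.93 × 820 = 0.160146 m
Layer 4: 1.4×10⁻⁴ × 0.3 × 680 = 0.02856 m
Δh = 0.09570 + 0.11088 + 0.160146 + 0.02856 = 0.395286 m

Δh = 400 mm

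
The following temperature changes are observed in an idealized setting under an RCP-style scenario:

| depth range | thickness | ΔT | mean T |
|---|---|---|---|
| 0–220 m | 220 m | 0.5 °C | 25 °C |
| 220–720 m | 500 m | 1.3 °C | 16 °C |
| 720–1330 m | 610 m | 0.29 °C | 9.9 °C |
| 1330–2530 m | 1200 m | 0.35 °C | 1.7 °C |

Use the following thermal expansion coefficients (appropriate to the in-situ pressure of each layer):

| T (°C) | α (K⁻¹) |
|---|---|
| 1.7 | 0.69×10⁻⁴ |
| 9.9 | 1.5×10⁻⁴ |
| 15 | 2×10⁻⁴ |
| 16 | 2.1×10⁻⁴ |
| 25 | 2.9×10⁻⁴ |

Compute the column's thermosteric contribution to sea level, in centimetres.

Layer 1 at 25 °C → α = 2.9×10⁻⁴ K⁻¹
Layer 2 at 16 °C → α = 2.1×10⁻⁴ K⁻¹
Layer 3 at 9.9 °C → α = 1.5×10⁻⁴ K⁻¹
Layer 4 at 1.7 °C → α = 0.69×10⁻⁴ K⁻¹
Layer 1: 220 × 2.9×10⁻⁴ × 0.5 = 0.03190 m
2.1×10⁻⁴ × 500 × 1.3 = 0.13650 m
720–1330 m: 0.29 × 1.5×10⁻⁴ × 610 = 0.026535 m
Layer 4: 1200 × 0.35 × 0.69×10⁻⁴ = 0.02898 m
Δh = 0.03190 + 0.13650 + 0.026535 + 0.02898 = 0.223915 m ≈ 22.4 cm

22.4 cm of thermosteric rise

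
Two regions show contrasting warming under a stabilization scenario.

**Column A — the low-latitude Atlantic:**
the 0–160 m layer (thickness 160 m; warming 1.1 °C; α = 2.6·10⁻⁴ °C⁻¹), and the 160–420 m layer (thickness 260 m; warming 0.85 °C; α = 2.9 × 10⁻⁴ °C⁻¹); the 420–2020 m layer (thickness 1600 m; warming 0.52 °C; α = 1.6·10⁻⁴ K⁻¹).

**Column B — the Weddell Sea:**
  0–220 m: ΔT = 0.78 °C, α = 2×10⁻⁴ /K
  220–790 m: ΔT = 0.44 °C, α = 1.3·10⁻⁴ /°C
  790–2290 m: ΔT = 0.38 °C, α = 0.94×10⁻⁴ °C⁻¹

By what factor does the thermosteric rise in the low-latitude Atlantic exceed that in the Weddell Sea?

A 2.6×10⁻⁴ × 160 × 1.1 = 0.04576 m
A 160–420 m: 2.9×10⁻⁴ × 260 × 0.85 = 0.06409 m
A 1600 × 1.6×10⁻⁴ × 0.52 = 0.13312 m
A total: 0.24297 m
B 2×10⁻⁴ × 0.78 × 220 = 0.03432 m
B 0.44 × 570 × 1.3×10⁻⁴ = 0.032604 m
B 790–2290 m: 0.38 × 1500 × 0.94×10⁻⁴ = 0.05358 m
B total: 0.120504 m
Ratio: 0.24297 / 0.120504 ≈ 2.016

≈ 2.0×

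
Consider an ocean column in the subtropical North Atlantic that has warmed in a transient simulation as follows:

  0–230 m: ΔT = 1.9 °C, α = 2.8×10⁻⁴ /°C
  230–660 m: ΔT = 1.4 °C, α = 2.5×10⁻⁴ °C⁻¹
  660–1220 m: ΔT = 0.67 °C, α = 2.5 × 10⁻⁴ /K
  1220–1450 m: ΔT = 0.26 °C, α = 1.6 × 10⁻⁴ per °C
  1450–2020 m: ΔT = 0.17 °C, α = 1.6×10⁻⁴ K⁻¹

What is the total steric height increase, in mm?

Δh ≈ 392 mm

Layer 1: 2.8×10⁻⁴ × 1.9 × 230 = 0.12236 m
Layer 2: 430 × 2.5×10⁻⁴ × 1.4 = 0.15050 m
Layer 3: 2.5×10⁻⁴ × 0.67 × 560 = 0.09380 m
1.6×10⁻⁴ × 0.26 × 230 = 0.009568 m
Layer 5: 1.6×10⁻⁴ × 0.17 × 570 = 0.015504 m
Δh = 0.12236 + 0.15050 + 0.09380 + 0.009568 + 0.015504 = 0.391732 m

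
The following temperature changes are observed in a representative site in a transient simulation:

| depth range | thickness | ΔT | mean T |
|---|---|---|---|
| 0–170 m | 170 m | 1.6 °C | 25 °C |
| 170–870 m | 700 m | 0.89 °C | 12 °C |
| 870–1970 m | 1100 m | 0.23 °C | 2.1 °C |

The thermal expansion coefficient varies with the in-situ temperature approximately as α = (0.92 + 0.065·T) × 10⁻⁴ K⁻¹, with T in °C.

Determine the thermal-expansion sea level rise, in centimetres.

20 cm

Layer 1: α = (0.92 + 0.065×25)×10⁻⁴ = 2.545×10⁻⁴ K⁻¹
Layer 2: α = (0.92 + 0.065×12)×10⁻⁴ = 1.7×10⁻⁴ K⁻¹
Layer 3: α = (0.92 + 0.065×2.1)×10⁻⁴ = 1.0565×10⁻⁴ K⁻¹
2.545×10⁻⁴ × 170 × 1.6 = 0.069224 m
Layer 2: 0.89 × 700 × 1.7×10⁻⁴ = 0.10591 m
Layer 3: 0.23 × 1.0565×10⁻⁴ × 1100 = 0.02672945 m
Δh = 0.069224 + 0.10591 + 0.02672945 = 0.20186345 m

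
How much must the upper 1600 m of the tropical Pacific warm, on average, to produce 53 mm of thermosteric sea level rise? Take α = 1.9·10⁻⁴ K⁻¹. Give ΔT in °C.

about 0.174 °C

ΔT = Δh/(αH) = 0.053 / (1.9×10⁻⁴ × 1600) ≈ 0.1743 °C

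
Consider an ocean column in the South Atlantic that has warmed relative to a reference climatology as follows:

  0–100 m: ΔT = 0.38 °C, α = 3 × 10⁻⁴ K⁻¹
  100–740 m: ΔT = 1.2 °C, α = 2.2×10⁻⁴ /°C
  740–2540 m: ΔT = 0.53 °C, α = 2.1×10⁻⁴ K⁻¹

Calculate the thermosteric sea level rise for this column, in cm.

Layer 1: 0.38 × 3×10⁻⁴ × 100 = 0.01140 m
Layer 2: 640 × 1.2 × 2.2×10⁻⁴ = 0.16896 m
2.1×10⁻⁴ × 0.53 × 1800 = 0.20034 m
Δh = 0.01140 + 0.16896 + 0.20034 = 0.38070 m ≈ 38.1 cm

38.1 cm of thermosteric rise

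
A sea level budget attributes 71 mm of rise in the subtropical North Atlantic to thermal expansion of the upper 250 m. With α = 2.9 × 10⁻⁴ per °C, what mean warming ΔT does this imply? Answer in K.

ΔT = Δh/(αH) = 0.071 / (2.9×10⁻⁴ × 250) ≈ 0.9793 K

about 0.979 K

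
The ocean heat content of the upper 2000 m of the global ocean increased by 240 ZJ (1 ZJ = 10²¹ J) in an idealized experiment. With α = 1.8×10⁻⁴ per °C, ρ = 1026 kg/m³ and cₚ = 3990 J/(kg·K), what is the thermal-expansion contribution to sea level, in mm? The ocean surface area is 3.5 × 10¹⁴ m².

about 30 mm

Per unit area: Q = 240×10²¹ / (3.5×10¹⁴) ≈ 6.857×10⁸ J/m²
Δh = αQ/(ρcₚ) = 1.8×10⁻⁴ × 6.857×10⁸ / (1026 × 3990) ≈ 0.03015 m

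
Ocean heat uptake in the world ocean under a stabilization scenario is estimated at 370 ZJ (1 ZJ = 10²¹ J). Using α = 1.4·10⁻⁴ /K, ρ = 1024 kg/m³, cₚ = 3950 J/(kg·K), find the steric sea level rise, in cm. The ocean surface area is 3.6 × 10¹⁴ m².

Per unit area: Q = 370×10²¹ / (3.6×10¹⁴) ≈ 1.028×10⁹ J/m²
Δh = αQ/(ρcₚ) = 1.4×10⁻⁴ × 1.028×10⁹ / (1024 × 3950) ≈ 0.035581 m

about 3.6 cm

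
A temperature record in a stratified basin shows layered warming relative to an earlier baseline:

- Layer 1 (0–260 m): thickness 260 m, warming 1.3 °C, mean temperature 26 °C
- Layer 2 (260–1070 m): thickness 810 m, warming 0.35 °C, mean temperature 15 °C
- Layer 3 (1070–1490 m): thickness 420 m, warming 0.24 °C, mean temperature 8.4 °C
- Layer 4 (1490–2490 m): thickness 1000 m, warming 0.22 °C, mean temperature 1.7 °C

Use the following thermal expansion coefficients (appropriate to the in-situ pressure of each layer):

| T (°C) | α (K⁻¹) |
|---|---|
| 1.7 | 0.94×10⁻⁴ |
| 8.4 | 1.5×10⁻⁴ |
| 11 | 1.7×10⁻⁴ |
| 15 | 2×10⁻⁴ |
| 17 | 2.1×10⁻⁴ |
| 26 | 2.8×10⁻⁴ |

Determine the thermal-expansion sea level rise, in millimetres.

Layer 1 at 26 °C → α = 2.8×10⁻⁴ K⁻¹
Layer 2 at 15 °C → α = 2×10⁻⁴ K⁻¹
Layer 3 at 8.4 °C → α = 1.5×10⁻⁴ K⁻¹
Layer 4 at 1.7 °C → α = 0.94×10⁻⁴ K⁻¹
0–260 m: 1.3 × 260 × 2.8×10⁻⁴ = 0.09464 m
260–1070 m: 2×10⁻⁴ × 810 × 0.35 = 0.05670 m
1070–1490 m: 0.24 × 1.5×10⁻⁴ × 420 = 0.01512 m
Layer 4: 0.22 × 0.94×10⁻⁴ × 1000 = 0.02068 m
Δh = 0.09464 + 0.05670 + 0.01512 + 0.02068 = 0.18714 m ≈ 190 mm

190 mm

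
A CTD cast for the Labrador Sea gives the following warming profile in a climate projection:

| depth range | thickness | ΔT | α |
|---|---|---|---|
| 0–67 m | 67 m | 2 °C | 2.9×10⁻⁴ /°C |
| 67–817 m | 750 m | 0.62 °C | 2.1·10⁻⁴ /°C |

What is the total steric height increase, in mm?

140 mm

67 × 2 × 2.9×10⁻⁴ = 0.03886 m
Layer 2: 2.1×10⁻⁴ × 0.62 × 750 = 0.09765 m
Δh = 0.03886 + 0.09765 = 0.13651 m ≈ 140 mm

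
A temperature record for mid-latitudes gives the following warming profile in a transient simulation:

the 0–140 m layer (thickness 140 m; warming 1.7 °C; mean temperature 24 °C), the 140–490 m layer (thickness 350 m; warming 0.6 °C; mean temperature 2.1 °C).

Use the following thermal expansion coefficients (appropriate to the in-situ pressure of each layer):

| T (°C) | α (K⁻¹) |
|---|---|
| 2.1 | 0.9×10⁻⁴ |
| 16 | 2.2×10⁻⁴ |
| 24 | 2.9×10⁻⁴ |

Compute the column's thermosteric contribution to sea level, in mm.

87.9 mm of thermosteric rise

Layer 1 at 24 °C → α = 2.9×10⁻⁴ K⁻¹
Layer 2 at 2.1 °C → α = 0.9×10⁻⁴ K⁻¹
1.7 × 140 × 2.9×10⁻⁴ = 0.06902 m
0.6 × 0.9×10⁻⁴ × 350 = 0.01890 m
Δh = 0.06902 + 0.01890 = 0.08792 m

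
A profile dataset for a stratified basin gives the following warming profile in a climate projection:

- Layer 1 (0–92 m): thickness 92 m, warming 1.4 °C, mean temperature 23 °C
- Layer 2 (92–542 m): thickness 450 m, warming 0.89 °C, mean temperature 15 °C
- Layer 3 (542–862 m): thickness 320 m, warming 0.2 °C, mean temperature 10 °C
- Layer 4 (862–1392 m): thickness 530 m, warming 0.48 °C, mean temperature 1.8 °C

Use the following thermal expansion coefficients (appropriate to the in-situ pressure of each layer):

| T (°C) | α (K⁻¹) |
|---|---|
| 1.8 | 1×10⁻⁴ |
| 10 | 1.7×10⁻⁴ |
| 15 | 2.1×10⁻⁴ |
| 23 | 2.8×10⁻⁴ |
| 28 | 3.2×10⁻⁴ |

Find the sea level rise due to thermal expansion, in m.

Layer 1 at 23 °C → α = 2.8×10⁻⁴ K⁻¹
Layer 2 at 15 °C → α = 2.1×10⁻⁴ K⁻¹
Layer 3 at 10 °C → α = 1.7×10⁻⁴ K⁻¹
Layer 4 at 1.8 °C → α = 1×10⁻⁴ K⁻¹
Layer 1: 1.4 × 2.8×10⁻⁴ × 92 = 0.036064 m
Layer 2: 2.1×10⁻⁴ × 0.89 × 450 = 0.084105 m
0.2 × 320 × 1.7×10⁻⁴ = 0.01088 m
862–1392 m: 0.48 × 1×10⁻⁴ × 530 = 0.02544 m
Δh = 0.036064 + 0.084105 + 0.01088 + 0.02544 = 0.156489 m ≈ 0.156 m

0.156 m of thermosteric rise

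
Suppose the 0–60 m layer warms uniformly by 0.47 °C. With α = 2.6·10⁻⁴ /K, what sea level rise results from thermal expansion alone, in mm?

Δh = αΔT·H = 2.6×10⁻⁴ × 0.47 × 60 = 0.007332 m

Δh = 7.33 mm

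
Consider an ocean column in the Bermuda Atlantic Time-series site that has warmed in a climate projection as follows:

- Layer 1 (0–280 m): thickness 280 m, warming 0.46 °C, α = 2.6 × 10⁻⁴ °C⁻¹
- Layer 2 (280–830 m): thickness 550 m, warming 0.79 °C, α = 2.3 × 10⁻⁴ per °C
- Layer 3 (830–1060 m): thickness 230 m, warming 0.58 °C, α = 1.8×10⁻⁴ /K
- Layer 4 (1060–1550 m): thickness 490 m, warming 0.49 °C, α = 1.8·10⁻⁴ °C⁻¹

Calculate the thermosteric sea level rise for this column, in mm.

0.46 × 280 × 2.6×10⁻⁴ = 0.033488 m
2.3×10⁻⁴ × 550 × 0.79 = 0.099935 m
830–1060 m: 0.58 × 1.8×10⁻⁴ × 230 = 0.024012 m
Layer 4: 490 × 0.49 × 1.8×10⁻⁴ = 0.043218 m
Δh = 0.033488 + 0.099935 + 0.024012 + 0.043218 = 0.200653 m

201 mm of thermosteric rise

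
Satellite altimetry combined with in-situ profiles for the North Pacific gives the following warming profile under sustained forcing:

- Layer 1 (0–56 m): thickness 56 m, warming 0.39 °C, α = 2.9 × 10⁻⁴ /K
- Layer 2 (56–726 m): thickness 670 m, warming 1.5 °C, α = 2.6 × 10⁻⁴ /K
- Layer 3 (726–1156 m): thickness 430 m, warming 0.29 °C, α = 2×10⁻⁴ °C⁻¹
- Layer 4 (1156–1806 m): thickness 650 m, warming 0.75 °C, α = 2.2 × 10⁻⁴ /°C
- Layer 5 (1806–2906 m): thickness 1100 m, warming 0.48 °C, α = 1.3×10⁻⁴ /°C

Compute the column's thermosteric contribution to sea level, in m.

2.9×10⁻⁴ × 56 × 0.39 = 0.0063336 m
Layer 2: 2.6×10⁻⁴ × 1.5 × 670 = 0.26130 m
430 × 0.29 × 2×10⁻⁴ = 0.02494 m
1156–1806 m: 0.75 × 2.2×10⁻⁴ × 650 = 0.10725 m
Layer 5: 0.48 × 1.3×10⁻⁴ × 1100 = 0.06864 m
Δh = 0.0063336 + 0.26130 + 0.02494 + 0.10725 + 0.06864 = 0.4684636 m

about 0.468 m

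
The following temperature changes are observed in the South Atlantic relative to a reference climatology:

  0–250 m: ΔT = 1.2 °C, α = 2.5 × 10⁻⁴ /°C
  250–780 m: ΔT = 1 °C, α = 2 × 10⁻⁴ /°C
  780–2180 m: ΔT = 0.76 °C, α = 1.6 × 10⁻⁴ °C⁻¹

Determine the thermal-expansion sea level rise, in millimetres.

Layer 1: 2.5×10⁻⁴ × 1.2 × 250 = 0.07500 m
Layer 2: 2×10⁻⁴ × 530 × 1 = 0.10600 m
1400 × 0.76 × 1.6×10⁻⁴ = 0.17024 m
Δh = 0.07500 + 0.10600 + 0.17024 = 0.35124 m ≈ 350 mm

350 mm of thermosteric rise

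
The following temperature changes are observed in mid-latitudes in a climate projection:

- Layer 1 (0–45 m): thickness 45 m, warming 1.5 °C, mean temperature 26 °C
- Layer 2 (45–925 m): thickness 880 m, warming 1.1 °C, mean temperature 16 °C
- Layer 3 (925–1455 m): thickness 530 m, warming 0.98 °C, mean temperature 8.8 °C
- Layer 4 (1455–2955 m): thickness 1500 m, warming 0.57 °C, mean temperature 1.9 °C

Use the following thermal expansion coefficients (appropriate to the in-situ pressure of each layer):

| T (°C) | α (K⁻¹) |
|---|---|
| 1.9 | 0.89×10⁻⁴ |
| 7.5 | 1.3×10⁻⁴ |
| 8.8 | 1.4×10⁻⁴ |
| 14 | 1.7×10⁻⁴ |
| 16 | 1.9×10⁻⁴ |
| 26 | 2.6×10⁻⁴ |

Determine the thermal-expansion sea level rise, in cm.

Δh = 35.0 cm

Layer 1 at 26 °C → α = 2.6×10⁻⁴ K⁻¹
Layer 2 at 16 °C → α = 1.9×10⁻⁴ K⁻¹
Layer 3 at 8.8 °C → α = 1.4×10⁻⁴ K⁻¹
Layer 4 at 1.9 °C → α = 0.89×10⁻⁴ K⁻¹
0–45 m: 45 × 2.6×10⁻⁴ × 1.5 = 0.01755 m
Layer 2: 880 × 1.1 × 1.9×10⁻⁴ = 0.18392 m
530 × 0.98 × 1.4×10⁻⁴ = 0.072716 m
Layer 4: 0.89×10⁻⁴ × 1500 × 0.57 = 0.076095 m
Δh = 0.01755 + 0.18392 + 0.072716 + 0.076095 = 0.350281 m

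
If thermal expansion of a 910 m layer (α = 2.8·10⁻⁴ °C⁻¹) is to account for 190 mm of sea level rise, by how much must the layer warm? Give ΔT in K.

about 0.75 K

ΔT = Δh/(αH) = 0.19 / (2.8×10⁻⁴ × 910) ≈ 0.7457 K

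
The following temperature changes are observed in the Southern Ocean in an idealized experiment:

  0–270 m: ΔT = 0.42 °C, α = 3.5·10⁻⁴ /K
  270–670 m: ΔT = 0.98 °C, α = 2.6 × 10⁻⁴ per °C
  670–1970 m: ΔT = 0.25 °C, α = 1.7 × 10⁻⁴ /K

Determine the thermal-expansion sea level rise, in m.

about 0.20 m

Layer 1: 270 × 3.5×10⁻⁴ × 0.42 = 0.03969 m
Layer 2: 0.98 × 400 × 2.6×10⁻⁴ = 0.10192 m
670–1970 m: 0.25 × 1.7×10⁻⁴ × 1300 = 0.05525 m
Δh = 0.03969 + 0.10192 + 0.05525 = 0.19686 m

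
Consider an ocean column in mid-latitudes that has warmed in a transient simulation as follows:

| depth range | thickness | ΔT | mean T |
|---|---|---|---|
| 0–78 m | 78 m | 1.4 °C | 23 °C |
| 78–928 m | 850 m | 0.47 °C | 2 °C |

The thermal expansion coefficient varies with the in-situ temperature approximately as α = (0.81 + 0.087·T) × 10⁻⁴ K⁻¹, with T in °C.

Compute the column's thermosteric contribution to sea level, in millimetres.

70 mm of thermosteric rise

Layer 1: α = (0.81 + 0.087×23)×10⁻⁴ = 2.811×10⁻⁴ K⁻¹
Layer 2: α = (0.81 + 0.087×2)×10⁻⁴ = 0.984×10⁻⁴ K⁻¹
Layer 1: 1.4 × 78 × 2.811×10⁻⁴ = 0.03069612 m
Layer 2: 0.47 × 0.984×10⁻⁴ × 850 = 0.0393108 m
Δh = 0.03069612 + 0.0393108 = 0.07000692 m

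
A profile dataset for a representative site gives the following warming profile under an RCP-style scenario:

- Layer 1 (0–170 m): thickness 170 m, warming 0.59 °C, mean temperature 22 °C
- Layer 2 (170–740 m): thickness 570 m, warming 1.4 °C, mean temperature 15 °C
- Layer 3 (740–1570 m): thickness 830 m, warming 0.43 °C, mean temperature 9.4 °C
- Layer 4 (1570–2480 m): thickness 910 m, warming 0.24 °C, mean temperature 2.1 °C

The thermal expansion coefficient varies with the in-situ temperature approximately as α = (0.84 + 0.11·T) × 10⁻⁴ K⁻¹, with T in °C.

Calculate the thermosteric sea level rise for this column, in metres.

Δh = 0.32 m

Layer 1: α = (0.84 + 0.11×22)×10⁻⁴ = 3.26×10⁻⁴ K⁻¹
Layer 2: α = (0.84 + 0.11×15)×10⁻⁴ = 2.49×10⁻⁴ K⁻¹
Layer 3: α = (0.84 + 0.11×9.4)×10⁻⁴ = 1.874×10⁻⁴ K⁻¹
Layer 4: α = (0.84 + 0.11×2.1)×10⁻⁴ = 1.071×10⁻⁴ K⁻¹
Layer 1: 0.59 × 3.26×10⁻⁴ × 170 = 0.0326978 m
170–740 m: 2.49×10⁻⁴ × 570 × 1.4 = 0.198702 m
740–1570 m: 1.874×10⁻⁴ × 830 × 0.43 = 0.06688306 m
910 × 1.071×10⁻⁴ × 0.24 = 0.02339064 m
Δh = 0.0326978 + 0.198702 + 0.06688306 + 0.02339064 = 0.3216735 m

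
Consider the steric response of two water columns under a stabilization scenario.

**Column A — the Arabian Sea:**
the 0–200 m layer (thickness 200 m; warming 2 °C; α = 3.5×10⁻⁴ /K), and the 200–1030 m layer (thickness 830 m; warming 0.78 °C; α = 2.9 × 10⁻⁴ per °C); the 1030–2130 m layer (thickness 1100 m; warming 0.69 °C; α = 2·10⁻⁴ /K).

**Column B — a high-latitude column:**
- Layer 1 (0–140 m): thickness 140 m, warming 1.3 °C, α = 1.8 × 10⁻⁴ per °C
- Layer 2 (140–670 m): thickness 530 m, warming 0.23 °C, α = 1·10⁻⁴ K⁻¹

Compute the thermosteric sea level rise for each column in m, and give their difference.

A: 0.48 m; B: 0.045 m; difference 0.43 m

A Layer 1: 3.5×10⁻⁴ × 200 × 2 = 0.14000 m
A 200–1030 m: 830 × 2.9×10⁻⁴ × 0.78 = 0.187746 m
A 1100 × 0.69 × 2×10⁻⁴ = 0.15180 m
A total: 0.479546 m
B Layer 1: 140 × 1.8×10⁻⁴ × 1.3 = 0.03276 m
B 140–670 m: 1×10⁻⁴ × 530 × 0.23 = 0.01219 m
B total: 0.04495 m
Difference: 0.479546 − 0.04495 = 0.434596 m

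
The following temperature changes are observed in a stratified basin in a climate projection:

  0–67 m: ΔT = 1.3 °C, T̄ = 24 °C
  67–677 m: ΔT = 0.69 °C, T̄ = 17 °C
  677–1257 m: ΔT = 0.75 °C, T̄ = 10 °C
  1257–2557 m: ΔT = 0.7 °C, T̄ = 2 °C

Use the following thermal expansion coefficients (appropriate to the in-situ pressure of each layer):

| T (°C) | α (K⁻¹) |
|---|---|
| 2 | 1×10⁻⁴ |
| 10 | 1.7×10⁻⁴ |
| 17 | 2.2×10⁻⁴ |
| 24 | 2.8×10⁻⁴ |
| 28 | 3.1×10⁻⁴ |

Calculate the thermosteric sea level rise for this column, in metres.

Δh = 0.282 m

Layer 1 at 24 °C → α = 2.8×10⁻⁴ K⁻¹
Layer 2 at 17 °C → α = 2.2×10⁻⁴ K⁻¹
Layer 3 at 10 °C → α = 1.7×10⁻⁴ K⁻¹
Layer 4 at 2 °C → α = 1×10⁻⁴ K⁻¹
Layer 1: 67 × 2.8×10⁻⁴ × 1.3 = 0.024388 m
2.2×10⁻⁴ × 0.69 × 610 = 0.092598 m
Layer 3: 580 × 0.75 × 1.7×10⁻⁴ = 0.07395 m
1×10⁻⁴ × 0.7 × 1300 = 0.09100 m
Δh = 0.024388 + 0.092598 + 0.07395 + 0.09100 = 0.281936 m ≈ 0.282 m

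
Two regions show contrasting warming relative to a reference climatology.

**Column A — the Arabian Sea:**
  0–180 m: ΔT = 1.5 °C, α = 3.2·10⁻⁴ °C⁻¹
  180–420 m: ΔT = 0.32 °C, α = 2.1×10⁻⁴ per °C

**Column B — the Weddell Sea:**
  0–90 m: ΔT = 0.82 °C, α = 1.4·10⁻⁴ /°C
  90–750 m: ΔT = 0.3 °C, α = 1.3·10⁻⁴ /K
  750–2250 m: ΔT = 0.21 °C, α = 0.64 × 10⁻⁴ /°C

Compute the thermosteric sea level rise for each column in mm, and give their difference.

A 3.2×10⁻⁴ × 1.5 × 180 = 0.08640 m
A 180–420 m: 2.1×10⁻⁴ × 240 × 0.32 = 0.016128 m
A total: 0.102528 m
B 90 × 0.82 × 1.4×10⁻⁴ = 0.010332 m
B Layer 2: 660 × 0.3 × 1.3×10⁻⁴ = 0.02574 m
B 750–2250 m: 0.21 × 0.64×10⁻⁴ × 1500 = 0.02016 m
B total: 0.056232 m
Difference: 0.102528 − 0.056232 = 0.046296 m

Δh_A ≈ 100 mm, Δh_B ≈ 56 mm; difference ≈ 46 mm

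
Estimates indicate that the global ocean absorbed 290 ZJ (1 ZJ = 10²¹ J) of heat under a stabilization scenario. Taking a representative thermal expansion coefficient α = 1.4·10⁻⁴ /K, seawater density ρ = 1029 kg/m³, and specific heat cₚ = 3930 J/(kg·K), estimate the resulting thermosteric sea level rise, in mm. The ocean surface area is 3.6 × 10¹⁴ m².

Per unit area: Q = 290×10²¹ / (3.6×10¹⁴) ≈ 8.056×10⁸ J/m²
Δh = αQ/(ρcₚ) = 1.4×10⁻⁴ × 8.056×10⁸ / (1029 × 3930) ≈ 0.027889 m

27.9 mm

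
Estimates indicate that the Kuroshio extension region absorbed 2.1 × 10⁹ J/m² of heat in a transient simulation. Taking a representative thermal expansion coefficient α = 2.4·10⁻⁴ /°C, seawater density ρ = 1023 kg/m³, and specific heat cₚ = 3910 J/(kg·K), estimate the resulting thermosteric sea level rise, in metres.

Δh = 0.126 m

Δh = αQ/(ρcₚ) = 2.4×10⁻⁴ × 2.1×10⁹ / (1023 × 3910) ≈ 0.12600 m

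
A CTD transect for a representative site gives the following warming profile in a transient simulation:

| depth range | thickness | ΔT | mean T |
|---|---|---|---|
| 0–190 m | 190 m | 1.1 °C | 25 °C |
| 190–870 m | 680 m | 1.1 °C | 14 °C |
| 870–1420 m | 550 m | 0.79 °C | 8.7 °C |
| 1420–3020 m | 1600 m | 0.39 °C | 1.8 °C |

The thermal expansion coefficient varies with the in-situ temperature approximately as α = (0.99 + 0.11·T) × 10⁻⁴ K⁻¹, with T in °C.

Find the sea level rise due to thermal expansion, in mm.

426 mm

Layer 1: α = (0.99 + 0.11×25)×10⁻⁴ = 3.74×10⁻⁴ K⁻¹
Layer 2: α = (0.99 + 0.11×14)×10⁻⁴ = 2.53×10⁻⁴ K⁻¹
Layer 3: α = (0.99 + 0.11×8.7)×10⁻⁴ = 1.947×10⁻⁴ K⁻¹
Layer 4: α = (0.99 + 0.11×1.8)×10⁻⁴ = 1.188×10⁻⁴ K⁻¹
Layer 1: 190 × 1.1 × 3.74×10⁻⁴ = 0.078166 m
2.53×10⁻⁴ × 1.1 × 680 = 0.189244 m
Layer 3: 0.79 × 1.947×10⁻⁴ × 550 = 0.08459715 m
Layer 4: 0.39 × 1.188×10⁻⁴ × 1600 = 0.0741312 m
Δh = 0.078166 + 0.189244 + 0.08459715 + 0.0741312 = 0.42613835 m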